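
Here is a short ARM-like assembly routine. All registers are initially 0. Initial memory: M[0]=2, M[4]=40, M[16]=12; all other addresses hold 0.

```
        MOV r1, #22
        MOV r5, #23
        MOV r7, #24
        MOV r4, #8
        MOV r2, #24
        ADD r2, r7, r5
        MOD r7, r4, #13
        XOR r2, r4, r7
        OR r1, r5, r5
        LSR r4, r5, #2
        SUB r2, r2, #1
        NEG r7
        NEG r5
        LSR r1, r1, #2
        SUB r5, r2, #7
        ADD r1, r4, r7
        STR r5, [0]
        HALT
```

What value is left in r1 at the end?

-3

r1=22
r5=23
r7=24
r4=8
r2=24
r2=24+23=47
r7=8%13=8
r2=8^8=0
r1=23|23=23
r4=23>>2=5
r2=0-1=-1
r7=-(8)=-8
r5=-(23)=-23
r1=23>>2=5
r5=(-1)-7=-8
r1=5+(-8)=-3
STR r5, [0] → M[0]=-8
halt.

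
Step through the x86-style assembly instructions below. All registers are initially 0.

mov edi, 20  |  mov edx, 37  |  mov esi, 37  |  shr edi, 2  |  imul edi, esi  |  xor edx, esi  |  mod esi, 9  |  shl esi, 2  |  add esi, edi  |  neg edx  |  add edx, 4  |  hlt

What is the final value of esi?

189

after mov edi, 20: edi=20
after mov edx, 37: edx=37
after mov esi, 37: esi=37
after shr edi, 2: edi=20>>2=5
after imul edi, esi: edi=5*37=185
after xor edx, esi: edx=37^37=0
after mod esi, 9: esi=37%9=1
after shl esi, 2: esi=1<<2=4
after add esi, edi: esi=4+185=189
after neg edx: edx=-(0)=0
after add edx, 4: edx=0+4=4
halt.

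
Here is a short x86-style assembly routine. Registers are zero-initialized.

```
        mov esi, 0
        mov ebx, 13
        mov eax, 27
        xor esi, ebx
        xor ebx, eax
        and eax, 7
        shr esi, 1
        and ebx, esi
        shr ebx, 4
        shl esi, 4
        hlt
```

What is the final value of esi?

96

mov esi, 0 → esi=0
mov ebx, 13 → ebx=13
mov eax, 27 → eax=27
xor esi, ebx → esi=0^13=13
xor ebx, eax → ebx=13^27=22
and eax, 7 → eax=27&7=3
shr esi, 1 → esi=13>>1=6
and ebx, esi → ebx=22&6=6
shr ebx, 4 → ebx=6>>4=0
shl esi, 4 → esi=6<<4=96
halt.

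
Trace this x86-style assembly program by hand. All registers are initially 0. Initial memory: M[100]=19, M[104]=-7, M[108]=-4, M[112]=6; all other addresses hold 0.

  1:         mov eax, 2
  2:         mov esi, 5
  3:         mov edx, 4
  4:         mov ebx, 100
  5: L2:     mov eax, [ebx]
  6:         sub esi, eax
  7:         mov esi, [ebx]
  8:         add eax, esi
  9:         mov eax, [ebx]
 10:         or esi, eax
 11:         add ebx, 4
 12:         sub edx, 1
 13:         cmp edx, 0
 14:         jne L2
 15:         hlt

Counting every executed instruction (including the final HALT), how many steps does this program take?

eax=2
esi=5
edx=4
ebx=100
eax=M[100]=19
esi=5-19=-14
esi=M[100]=19
eax=19+19=38
eax=M[100]=19
esi=19|19=19
ebx=100+4=104
edx=4-1=3
cmp edx, 0  (cmp 3,0)
jne L2: taken
eax=M[104]=-7
esi=19-(-7)=26
esi=M[104]=-7
eax=(-7)+(-7)=-14
eax=M[104]=-7
esi=(-7)|(-7)=-7
ebx=104+4=108
edx=3-1=2
cmp edx, 0  (cmp 2,0)
jne L2: taken
eax=M[108]=-4
esi=(-7)-(-4)=-3
esi=M[108]=-4
eax=(-4)+(-4)=-8
eax=M[108]=-4
esi=(-4)|(-4)=-4
ebx=108+4=112
edx=2-1=1
cmp edx, 0  (cmp 1,0)
jne L2: taken
eax=M[112]=6
esi=(-4)-6=-10
esi=M[112]=6
eax=6+6=12
eax=M[112]=6
esi=6|6=6
ebx=112+4=116
edx=1-1=0
cmp edx, 0  (cmp 0,0)
jne L2: not taken
halt.
Total executed instructions: 45.

45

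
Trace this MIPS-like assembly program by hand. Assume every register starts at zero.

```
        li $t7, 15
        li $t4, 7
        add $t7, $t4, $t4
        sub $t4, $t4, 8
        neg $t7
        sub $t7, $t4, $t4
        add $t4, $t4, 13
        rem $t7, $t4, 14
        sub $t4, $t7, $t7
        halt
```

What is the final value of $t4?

after li $t7, 15: $t7=15
after li $t4, 7: $t4=7
after add $t7, $t4, $t4: $t7=7+7=14
after sub $t4, $t4, 8: $t4=7-8=-1
after neg $t7: $t7=-(14)=-14
after sub $t7, $t4, $t4: $t7=(-1)-(-1)=0
after add $t4, $t4, 13: $t4=(-1)+13=12
after rem $t7, $t4, 14: $t7=12%14=12
after sub $t4, $t7, $t7: $t4=12-12=0
halt.

0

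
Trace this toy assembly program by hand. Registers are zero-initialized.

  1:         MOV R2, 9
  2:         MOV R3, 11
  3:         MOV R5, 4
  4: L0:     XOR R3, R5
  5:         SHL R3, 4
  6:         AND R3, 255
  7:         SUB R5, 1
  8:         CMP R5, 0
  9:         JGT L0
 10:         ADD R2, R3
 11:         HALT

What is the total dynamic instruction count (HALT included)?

after MOV R2, 9: R2=9
after MOV R3, 11: R3=11
after MOV R5, 4: R5=4
after XOR R3, R5: R3=11^4=15
after SHL R3, 4: R3=15<<4=240
after AND R3, 255: R3=240&255=240
after SUB R5, 1: R5=4-1=3
CMP R5, 0  (cmp 3,0)
JGT L0: taken
after XOR R3, R5: R3=240^3=243
after SHL R3, 4: R3=243<<4=3888
after AND R3, 255: R3=3888&255=48
after SUB R5, 1: R5=3-1=2
CMP R5, 0  (cmp 2,0)
JGT L0: taken
after XOR R3, R5: R3=48^2=50
after SHL R3, 4: R3=50<<4=800
after AND R3, 255: R3=800&255=32
after SUB R5, 1: R5=2-1=1
CMP R5, 0  (cmp 1,0)
JGT L0: taken
after XOR R3, R5: R3=32^1=33
after SHL R3, 4: R3=33<<4=528
after AND R3, 255: R3=528&255=16
after SUB R5, 1: R5=1-1=0
CMP R5, 0  (cmp 0,0)
JGT L0: not taken
after ADD R2, R3: R2=9+16=25
halt.
Total executed instructions: 29.

29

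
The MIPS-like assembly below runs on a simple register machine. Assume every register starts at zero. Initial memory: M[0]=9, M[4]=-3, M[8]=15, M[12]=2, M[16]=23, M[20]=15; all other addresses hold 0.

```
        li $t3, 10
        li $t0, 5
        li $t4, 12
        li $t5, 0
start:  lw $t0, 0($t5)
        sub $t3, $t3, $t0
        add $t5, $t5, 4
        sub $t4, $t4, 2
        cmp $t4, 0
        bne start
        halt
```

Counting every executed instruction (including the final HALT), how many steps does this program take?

41

after li $t3, 10: $t3=10
after li $t0, 5: $t0=5
after li $t4, 12: $t4=12
after li $t5, 0: $t5=0
after lw $t0, 0($t5): $t0=M[0]=9
after sub $t3, $t3, $t0: $t3=10-9=1
after add $t5, $t5, 4: $t5=0+4=4
after sub $t4, $t4, 2: $t4=12-2=10
cmp $t4, 0  (cmp 10,0)
bne start: taken
after lw $t0, 0($t5): $t0=M[4]=-3
after sub $t3, $t3, $t0: $t3=1-(-3)=4
after add $t5, $t5, 4: $t5=4+4=8
after sub $t4, $t4, 2: $t4=10-2=8
cmp $t4, 0  (cmp 8,0)
bne start: taken
after lw $t0, 0($t5): $t0=M[8]=15
after sub $t3, $t3, $t0: $t3=4-15=-11
after add $t5, $t5, 4: $t5=8+4=12
after sub $t4, $t4, 2: $t4=8-2=6
cmp $t4, 0  (cmp 6,0)
bne start: taken
after lw $t0, 0($t5): $t0=M[12]=2
after sub $t3, $t3, $t0: $t3=(-11)-2=-13
after add $t5, $t5, 4: $t5=12+4=16
after sub $t4, $t4, 2: $t4=6-2=4
cmp $t4, 0  (cmp 4,0)
bne start: taken
after lw $t0, 0($t5): $t0=M[16]=23
after sub $t3, $t3, $t0: $t3=(-13)-23=-36
after add $t5, $t5, 4: $t5=16+4=20
after sub $t4, $t4, 2: $t4=4-2=2
cmp $t4, 0  (cmp 2,0)
bne start: taken
after lw $t0, 0($t5): $t0=M[20]=15
after sub $t3, $t3, $t0: $t3=(-36)-15=-51
after add $t5, $t5, 4: $t5=20+4=24
after sub $t4, $t4, 2: $t4=2-2=0
cmp $t4, 0  (cmp 0,0)
bne start: not taken
halt.
Total executed instructions: 41.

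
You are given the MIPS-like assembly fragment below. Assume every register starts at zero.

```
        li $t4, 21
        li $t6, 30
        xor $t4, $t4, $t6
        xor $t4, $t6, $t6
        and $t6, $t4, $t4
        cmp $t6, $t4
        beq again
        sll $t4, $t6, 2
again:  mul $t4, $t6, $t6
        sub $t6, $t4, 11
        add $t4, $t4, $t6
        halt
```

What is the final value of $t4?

-11

after li $t4, 21: $t4=21
after li $t6, 30: $t6=30
after xor $t4, $t4, $t6: $t4=21^30=11
after xor $t4, $t6, $t6: $t4=30^30=0
after and $t6, $t4, $t4: $t6=0&0=0
cmp $t6, $t4  (cmp 0,0)
beq again: taken
after mul $t4, $t6, $t6: $t4=0*0=0
after sub $t6, $t4, 11: $t6=0-11=-11
after add $t4, $t4, $t6: $t4=0+(-11)=-11
halt.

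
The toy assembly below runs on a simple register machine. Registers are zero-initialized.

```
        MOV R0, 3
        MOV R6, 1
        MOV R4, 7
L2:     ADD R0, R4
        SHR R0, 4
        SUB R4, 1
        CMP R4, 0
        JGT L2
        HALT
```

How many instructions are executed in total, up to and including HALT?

39

R0=3
R6=1
R4=7
R0=3+7=10
R0=10>>4=0
R4=7-1=6
CMP R4, 0  (cmp 6,0)
JGT L2: taken
R0=0+6=6
R0=6>>4=0
R4=6-1=5
CMP R4, 0  (cmp 5,0)
JGT L2: taken
R0=0+5=5
R0=5>>4=0
R4=5-1=4
CMP R4, 0  (cmp 4,0)
JGT L2: taken
R0=0+4=4
R0=4>>4=0
R4=4-1=3
CMP R4, 0  (cmp 3,0)
JGT L2: taken
R0=0+3=3
R0=3>>4=0
R4=3-1=2
CMP R4, 0  (cmp 2,0)
JGT L2: taken
R0=0+2=2
R0=2>>4=0
R4=2-1=1
CMP R4, 0  (cmp 1,0)
JGT L2: taken
R0=0+1=1
R0=1>>4=0
R4=1-1=0
CMP R4, 0  (cmp 0,0)
JGT L2: not taken
halt.
Total executed instructions: 39.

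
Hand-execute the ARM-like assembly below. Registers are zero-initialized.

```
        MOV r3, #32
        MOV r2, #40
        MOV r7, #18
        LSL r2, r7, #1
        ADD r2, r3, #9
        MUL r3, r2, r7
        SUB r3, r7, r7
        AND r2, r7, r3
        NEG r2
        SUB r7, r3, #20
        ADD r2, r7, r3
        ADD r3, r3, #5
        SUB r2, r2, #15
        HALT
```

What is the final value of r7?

r3=32
r2=40
r7=18
r2=18<<1=36
r2=32+9=41
r3=41*18=738
r3=18-18=0
r2=18&0=0
r2=-(0)=0
r7=0-20=-20
r2=(-20)+0=-20
r3=0+5=5
r2=(-20)-15=-35
halt.

-20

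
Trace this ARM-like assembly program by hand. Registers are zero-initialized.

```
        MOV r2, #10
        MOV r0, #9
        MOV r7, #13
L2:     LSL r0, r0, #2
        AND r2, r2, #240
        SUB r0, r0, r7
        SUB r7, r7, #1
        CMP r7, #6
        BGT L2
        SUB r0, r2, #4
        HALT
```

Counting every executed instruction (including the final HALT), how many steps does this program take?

47

r2=10
r0=9
r7=13
r0=9<<2=36
r2=10&240=0
r0=36-13=23
r7=13-1=12
CMP r7, #6  (cmp 12,6)
BGT L2: taken
r0=23<<2=92
r2=0&240=0
r0=92-12=80
r7=12-1=11
CMP r7, #6  (cmp 11,6)
BGT L2: taken
r0=80<<2=320
r2=0&240=0
r0=320-11=309
r7=11-1=10
CMP r7, #6  (cmp 10,6)
BGT L2: taken
r0=309<<2=1236
r2=0&240=0
r0=1236-10=1226
r7=10-1=9
CMP r7, #6  (cmp 9,6)
BGT L2: taken
r0=1226<<2=4904
r2=0&240=0
r0=4904-9=4895
r7=9-1=8
CMP r7, #6  (cmp 8,6)
BGT L2: taken
r0=4895<<2=19580
r2=0&240=0
r0=19580-8=19572
r7=8-1=7
CMP r7, #6  (cmp 7,6)
BGT L2: taken
r0=19572<<2=78288
r2=0&240=0
r0=78288-7=78281
r7=7-1=6
CMP r7, #6  (cmp 6,6)
BGT L2: not taken
r0=0-4=-4
halt.
Total executed instructions: 47.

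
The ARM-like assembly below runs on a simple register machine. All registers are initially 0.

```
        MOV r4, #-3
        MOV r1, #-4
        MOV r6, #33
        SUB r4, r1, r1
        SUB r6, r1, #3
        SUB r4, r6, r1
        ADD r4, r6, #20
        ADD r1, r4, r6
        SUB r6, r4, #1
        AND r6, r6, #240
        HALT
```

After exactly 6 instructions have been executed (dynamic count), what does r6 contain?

r4=-3
r1=-4
r6=33
r4=(-4)-(-4)=0
r6=(-4)-3=-7
r4=(-7)-(-4)=-3
After step 6: r6 = -7.

-7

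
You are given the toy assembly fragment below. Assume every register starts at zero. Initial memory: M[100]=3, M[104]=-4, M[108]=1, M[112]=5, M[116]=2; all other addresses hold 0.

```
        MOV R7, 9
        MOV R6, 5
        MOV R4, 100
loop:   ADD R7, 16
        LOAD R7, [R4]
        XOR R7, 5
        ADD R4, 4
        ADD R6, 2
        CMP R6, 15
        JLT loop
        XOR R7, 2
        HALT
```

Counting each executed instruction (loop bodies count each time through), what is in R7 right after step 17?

-7

MOV R7, 9 → R7=9
MOV R6, 5 → R6=5
MOV R4, 100 → R4=100
ADD R7, 16 → R7=9+16=25
LOAD R7, [R4] → R7=M[100]=3
XOR R7, 5 → R7=3^5=6
ADD R4, 4 → R4=100+4=104
ADD R6, 2 → R6=5+2=7
CMP R6, 15  (cmp 7,15)
JLT loop: taken
ADD R7, 16 → R7=6+16=22
LOAD R7, [R4] → R7=M[104]=-4
XOR R7, 5 → R7=(-4)^5=-7
ADD R4, 4 → R4=104+4=108
ADD R6, 2 → R6=7+2=9
CMP R6, 15  (cmp 9,15)
JLT loop: taken
After step 17: R7 = -7.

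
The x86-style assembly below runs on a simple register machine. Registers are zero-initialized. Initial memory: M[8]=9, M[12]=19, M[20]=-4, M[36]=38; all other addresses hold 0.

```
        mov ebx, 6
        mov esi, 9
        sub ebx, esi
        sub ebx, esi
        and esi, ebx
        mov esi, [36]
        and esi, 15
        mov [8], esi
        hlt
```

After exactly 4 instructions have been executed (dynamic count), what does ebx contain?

mov ebx, 6 → ebx=6
mov esi, 9 → esi=9
sub ebx, esi → ebx=6-9=-3
sub ebx, esi → ebx=(-3)-9=-12
After step 4: ebx = -12.

-12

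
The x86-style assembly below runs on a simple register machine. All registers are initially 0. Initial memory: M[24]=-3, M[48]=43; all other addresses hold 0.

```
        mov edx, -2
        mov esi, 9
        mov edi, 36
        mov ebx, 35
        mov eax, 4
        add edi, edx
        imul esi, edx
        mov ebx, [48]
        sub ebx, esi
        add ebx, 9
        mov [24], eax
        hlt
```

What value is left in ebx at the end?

70

mov edx, -2 → edx=-2
mov esi, 9 → esi=9
mov edi, 36 → edi=36
mov ebx, 35 → ebx=35
mov eax, 4 → eax=4
add edi, edx → edi=36+(-2)=34
imul esi, edx → esi=9*(-2)=-18
mov ebx, [48] → ebx=M[48]=43
sub ebx, esi → ebx=43-(-18)=61
add ebx, 9 → ebx=61+9=70
mov [24], eax → M[24]=4
halt.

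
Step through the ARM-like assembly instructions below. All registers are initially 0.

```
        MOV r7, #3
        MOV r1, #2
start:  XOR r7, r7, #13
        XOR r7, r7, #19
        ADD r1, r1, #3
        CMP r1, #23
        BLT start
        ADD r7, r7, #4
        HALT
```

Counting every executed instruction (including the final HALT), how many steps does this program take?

39

after MOV r7, #3: r7=3
after MOV r1, #2: r1=2
after XOR r7, r7, #13: r7=3^13=14
after XOR r7, r7, #19: r7=14^19=29
after ADD r1, r1, #3: r1=2+3=5
CMP r1, #23  (cmp 5,23)
BLT start: taken
after XOR r7, r7, #13: r7=29^13=16
after XOR r7, r7, #19: r7=16^19=3
after ADD r1, r1, #3: r1=5+3=8
CMP r1, #23  (cmp 8,23)
BLT start: taken
after XOR r7, r7, #13: r7=3^13=14
after XOR r7, r7, #19: r7=14^19=29
after ADD r1, r1, #3: r1=8+3=11
CMP r1, #23  (cmp 11,23)
BLT start: taken
after XOR r7, r7, #13: r7=29^13=16
after XOR r7, r7, #19: r7=16^19=3
after ADD r1, r1, #3: r1=11+3=14
CMP r1, #23  (cmp 14,23)
BLT start: taken
after XOR r7, r7, #13: r7=3^13=14
after XOR r7, r7, #19: r7=14^19=29
after ADD r1, r1, #3: r1=14+3=17
CMP r1, #23  (cmp 17,23)
BLT start: taken
after XOR r7, r7, #13: r7=29^13=16
after XOR r7, r7, #19: r7=16^19=3
after ADD r1, r1, #3: r1=17+3=20
CMP r1, #23  (cmp 20,23)
BLT start: taken
after XOR r7, r7, #13: r7=3^13=14
after XOR r7, r7, #19: r7=14^19=29
after ADD r1, r1, #3: r1=20+3=23
CMP r1, #23  (cmp 23,23)
BLT start: not taken
after ADD r7, r7, #4: r7=29+4=33
halt.
Total executed instructions: 39.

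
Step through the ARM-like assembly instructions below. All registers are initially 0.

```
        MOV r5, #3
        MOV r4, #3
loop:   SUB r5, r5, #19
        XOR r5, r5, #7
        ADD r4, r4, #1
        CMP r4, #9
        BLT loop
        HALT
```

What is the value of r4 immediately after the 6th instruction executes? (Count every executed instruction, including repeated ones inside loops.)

4

MOV r5, #3 → r5=3
MOV r4, #3 → r4=3
SUB r5, r5, #19 → r5=3-19=-16
XOR r5, r5, #7 → r5=(-16)^7=-9
ADD r4, r4, #1 → r4=3+1=4
CMP r4, #9  (cmp 4,9)
After step 6: r4 = 4.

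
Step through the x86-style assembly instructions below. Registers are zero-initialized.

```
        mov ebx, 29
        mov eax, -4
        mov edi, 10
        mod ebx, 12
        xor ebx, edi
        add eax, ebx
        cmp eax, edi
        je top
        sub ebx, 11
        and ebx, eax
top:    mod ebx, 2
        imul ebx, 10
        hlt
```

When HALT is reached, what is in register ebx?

0

mov ebx, 29 → ebx=29
mov eax, -4 → eax=-4
mov edi, 10 → edi=10
mod ebx, 12 → ebx=29%12=5
xor ebx, edi → ebx=5^10=15
add eax, ebx → eax=(-4)+15=11
cmp eax, edi  (cmp 11,10)
je top: not taken
sub ebx, 11 → ebx=15-11=4
and ebx, eax → ebx=4&11=0
mod ebx, 2 → ebx=0%2=0
imul ebx, 10 → ebx=0*10=0
halt.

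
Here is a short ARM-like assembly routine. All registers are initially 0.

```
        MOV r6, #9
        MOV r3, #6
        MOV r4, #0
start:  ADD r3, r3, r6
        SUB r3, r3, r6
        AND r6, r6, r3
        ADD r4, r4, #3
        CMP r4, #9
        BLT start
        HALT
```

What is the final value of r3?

6

r6=9
r3=6
r4=0
r3=6+9=15
r3=15-9=6
r6=9&6=0
r4=0+3=3
CMP r4, #9  (cmp 3,9)
BLT start: taken
r3=6+0=6
r3=6-0=6
r6=0&6=0
r4=3+3=6
CMP r4, #9  (cmp 6,9)
BLT start: taken
r3=6+0=6
r3=6-0=6
r6=0&6=0
r4=6+3=9
CMP r4, #9  (cmp 9,9)
BLT start: not taken
halt.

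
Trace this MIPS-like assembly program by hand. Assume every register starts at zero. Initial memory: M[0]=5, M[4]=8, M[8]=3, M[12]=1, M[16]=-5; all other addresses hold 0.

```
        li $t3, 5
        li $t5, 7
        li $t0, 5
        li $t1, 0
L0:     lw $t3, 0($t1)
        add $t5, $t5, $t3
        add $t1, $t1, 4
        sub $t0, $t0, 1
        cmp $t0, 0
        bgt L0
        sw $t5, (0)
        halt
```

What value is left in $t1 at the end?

$t3=5
$t5=7
$t0=5
$t1=0
$t3=M[0]=5
$t5=7+5=12
$t1=0+4=4
$t0=5-1=4
cmp $t0, 0  (cmp 4,0)
bgt L0: taken
$t3=M[4]=8
$t5=12+8=20
$t1=4+4=8
$t0=4-1=3
cmp $t0, 0  (cmp 3,0)
bgt L0: taken
$t3=M[8]=3
$t5=20+3=23
$t1=8+4=12
$t0=3-1=2
cmp $t0, 0  (cmp 2,0)
bgt L0: taken
$t3=M[12]=1
$t5=23+1=24
$t1=12+4=16
$t0=2-1=1
cmp $t0, 0  (cmp 1,0)
bgt L0: taken
$t3=M[16]=-5
$t5=24+(-5)=19
$t1=16+4=20
$t0=1-1=0
cmp $t0, 0  (cmp 0,0)
bgt L0: not taken
sw $t5, (0) → M[0]=19
halt.

20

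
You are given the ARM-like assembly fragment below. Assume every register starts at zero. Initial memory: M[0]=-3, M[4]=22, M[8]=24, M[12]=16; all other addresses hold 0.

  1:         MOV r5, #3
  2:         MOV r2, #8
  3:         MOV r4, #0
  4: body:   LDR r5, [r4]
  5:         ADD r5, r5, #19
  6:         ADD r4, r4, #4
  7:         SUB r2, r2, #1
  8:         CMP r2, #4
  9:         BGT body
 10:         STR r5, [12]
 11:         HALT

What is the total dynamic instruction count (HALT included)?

MOV r5, #3 → r5=3
MOV r2, #8 → r2=8
MOV r4, #0 → r4=0
LDR r5, [r4] → r5=M[0]=-3
ADD r5, r5, #19 → r5=(-3)+19=16
ADD r4, r4, #4 → r4=0+4=4
SUB r2, r2, #1 → r2=8-1=7
CMP r2, #4  (cmp 7,4)
BGT body: taken
LDR r5, [r4] → r5=M[4]=22
ADD r5, r5, #19 → r5=22+19=41
ADD r4, r4, #4 → r4=4+4=8
SUB r2, r2, #1 → r2=7-1=6
CMP r2, #4  (cmp 6,4)
BGT body: taken
LDR r5, [r4] → r5=M[8]=24
ADD r5, r5, #19 → r5=24+19=43
ADD r4, r4, #4 → r4=8+4=12
SUB r2, r2, #1 → r2=6-1=5
CMP r2, #4  (cmp 5,4)
BGT body: taken
LDR r5, [r4] → r5=M[12]=16
ADD r5, r5, #19 → r5=16+19=35
ADD r4, r4, #4 → r4=12+4=16
SUB r2, r2, #1 → r2=5-1=4
CMP r2, #4  (cmp 4,4)
BGT body: not taken
STR r5, [12] → M[12]=35
halt.
Total executed instructions: 29.

29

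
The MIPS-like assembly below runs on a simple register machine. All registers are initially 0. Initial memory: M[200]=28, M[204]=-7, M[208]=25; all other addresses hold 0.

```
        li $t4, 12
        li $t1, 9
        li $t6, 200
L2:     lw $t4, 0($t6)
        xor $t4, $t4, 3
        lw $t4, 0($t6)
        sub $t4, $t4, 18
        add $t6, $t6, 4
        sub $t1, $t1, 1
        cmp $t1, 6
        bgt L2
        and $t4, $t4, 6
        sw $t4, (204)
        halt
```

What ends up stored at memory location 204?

li $t4, 12 → $t4=12
li $t1, 9 → $t1=9
li $t6, 200 → $t6=200
lw $t4, 0($t6) → $t4=M[200]=28
xor $t4, $t4, 3 → $t4=28^3=31
lw $t4, 0($t6) → $t4=M[200]=28
sub $t4, $t4, 18 → $t4=28-18=10
add $t6, $t6, 4 → $t6=200+4=204
sub $t1, $t1, 1 → $t1=9-1=8
cmp $t1, 6  (cmp 8,6)
bgt L2: taken
lw $t4, 0($t6) → $t4=M[204]=-7
xor $t4, $t4, 3 → $t4=(-7)^3=-6
lw $t4, 0($t6) → $t4=M[204]=-7
sub $t4, $t4, 18 → $t4=(-7)-18=-25
add $t6, $t6, 4 → $t6=204+4=208
sub $t1, $t1, 1 → $t1=8-1=7
cmp $t1, 6  (cmp 7,6)
bgt L2: taken
lw $t4, 0($t6) → $t4=M[208]=25
xor $t4, $t4, 3 → $t4=25^3=26
lw $t4, 0($t6) → $t4=M[208]=25
sub $t4, $t4, 18 → $t4=25-18=7
add $t6, $t6, 4 → $t6=208+4=212
sub $t1, $t1, 1 → $t1=7-1=6
cmp $t1, 6  (cmp 6,6)
bgt L2: not taken
and $t4, $t4, 6 → $t4=7&6=6
sw $t4, (204) → M[204]=6
halt.

6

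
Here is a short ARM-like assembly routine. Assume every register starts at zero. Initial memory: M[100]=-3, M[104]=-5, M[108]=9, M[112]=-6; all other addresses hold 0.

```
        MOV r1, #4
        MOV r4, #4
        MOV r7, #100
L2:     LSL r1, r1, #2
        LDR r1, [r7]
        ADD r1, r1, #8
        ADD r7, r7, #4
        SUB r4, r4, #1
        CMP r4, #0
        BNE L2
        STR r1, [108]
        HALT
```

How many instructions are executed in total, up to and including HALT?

after MOV r1, #4: r1=4
after MOV r4, #4: r4=4
after MOV r7, #100: r7=100
after LSL r1, r1, #2: r1=4<<2=16
after LDR r1, [r7]: r1=M[100]=-3
after ADD r1, r1, #8: r1=(-3)+8=5
after ADD r7, r7, #4: r7=100+4=104
after SUB r4, r4, #1: r4=4-1=3
CMP r4, #0  (cmp 3,0)
BNE L2: taken
after LSL r1, r1, #2: r1=5<<2=20
after LDR r1, [r7]: r1=M[104]=-5
after ADD r1, r1, #8: r1=(-5)+8=3
after ADD r7, r7, #4: r7=104+4=108
after SUB r4, r4, #1: r4=3-1=2
CMP r4, #0  (cmp 2,0)
BNE L2: taken
after LSL r1, r1, #2: r1=3<<2=12
after LDR r1, [r7]: r1=M[108]=9
after ADD r1, r1, #8: r1=9+8=17
after ADD r7, r7, #4: r7=108+4=112
after SUB r4, r4, #1: r4=2-1=1
CMP r4, #0  (cmp 1,0)
BNE L2: taken
after LSL r1, r1, #2: r1=17<<2=68
after LDR r1, [r7]: r1=M[112]=-6
after ADD r1, r1, #8: r1=(-6)+8=2
after ADD r7, r7, #4: r7=112+4=116
after SUB r4, r4, #1: r4=1-1=0
CMP r4, #0  (cmp 0,0)
BNE L2: not taken
STR r1, [108] → M[108]=2
halt.
Total executed instructions: 33.

33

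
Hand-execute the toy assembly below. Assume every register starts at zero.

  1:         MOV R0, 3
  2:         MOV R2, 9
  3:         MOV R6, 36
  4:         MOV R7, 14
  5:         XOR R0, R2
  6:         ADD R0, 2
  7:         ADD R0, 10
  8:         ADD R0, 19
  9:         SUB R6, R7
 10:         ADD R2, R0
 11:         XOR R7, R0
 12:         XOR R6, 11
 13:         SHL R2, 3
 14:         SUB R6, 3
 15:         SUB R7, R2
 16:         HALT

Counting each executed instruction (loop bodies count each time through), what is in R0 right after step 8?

41

R0=3
R2=9
R6=36
R7=14
R0=3^9=10
R0=10+2=12
R0=12+10=22
R0=22+19=41
After step 8: R0 = 41.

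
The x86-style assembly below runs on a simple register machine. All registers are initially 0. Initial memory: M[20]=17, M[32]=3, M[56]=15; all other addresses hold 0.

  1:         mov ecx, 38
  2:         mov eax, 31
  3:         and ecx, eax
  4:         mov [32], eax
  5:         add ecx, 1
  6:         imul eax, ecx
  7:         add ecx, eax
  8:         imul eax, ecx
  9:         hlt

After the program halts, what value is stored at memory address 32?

31

ecx=38
eax=31
ecx=38&31=6
mov [32], eax → M[32]=31
ecx=6+1=7
eax=31*7=217
ecx=7+217=224
eax=217*224=48608
halt.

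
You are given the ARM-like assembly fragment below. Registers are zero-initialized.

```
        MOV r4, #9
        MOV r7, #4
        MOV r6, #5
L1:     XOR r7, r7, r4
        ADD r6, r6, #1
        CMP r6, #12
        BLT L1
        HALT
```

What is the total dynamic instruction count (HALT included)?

MOV r4, #9 → r4=9
MOV r7, #4 → r7=4
MOV r6, #5 → r6=5
XOR r7, r7, r4 → r7=4^9=13
ADD r6, r6, #1 → r6=5+1=6
CMP r6, #12  (cmp 6,12)
BLT L1: taken
XOR r7, r7, r4 → r7=13^9=4
ADD r6, r6, #1 → r6=6+1=7
CMP r6, #12  (cmp 7,12)
BLT L1: taken
XOR r7, r7, r4 → r7=4^9=13
ADD r6, r6, #1 → r6=7+1=8
CMP r6, #12  (cmp 8,12)
BLT L1: taken
XOR r7, r7, r4 → r7=13^9=4
ADD r6, r6, #1 → r6=8+1=9
CMP r6, #12  (cmp 9,12)
BLT L1: taken
XOR r7, r7, r4 → r7=4^9=13
ADD r6, r6, #1 → r6=9+1=10
CMP r6, #12  (cmp 10,12)
BLT L1: taken
XOR r7, r7, r4 → r7=13^9=4
ADD r6, r6, #1 → r6=10+1=11
CMP r6, #12  (cmp 11,12)
BLT L1: taken
XOR r7, r7, r4 → r7=4^9=13
ADD r6, r6, #1 → r6=11+1=12
CMP r6, #12  (cmp 12,12)
BLT L1: not taken
halt.
Total executed instructions: 32.

32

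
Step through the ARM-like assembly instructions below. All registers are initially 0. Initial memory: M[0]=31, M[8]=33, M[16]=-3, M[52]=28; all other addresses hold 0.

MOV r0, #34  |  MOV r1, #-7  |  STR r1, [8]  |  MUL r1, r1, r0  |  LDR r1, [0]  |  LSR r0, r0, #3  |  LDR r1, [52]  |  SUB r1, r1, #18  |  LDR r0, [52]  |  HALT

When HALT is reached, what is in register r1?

MOV r0, #34 → r0=34
MOV r1, #-7 → r1=-7
STR r1, [8] → M[8]=-7
MUL r1, r1, r0 → r1=(-7)*34=-238
LDR r1, [0] → r1=M[0]=31
LSR r0, r0, #3 → r0=34>>3=4
LDR r1, [52] → r1=M[52]=28
SUB r1, r1, #18 → r1=28-18=10
LDR r0, [52] → r0=M[52]=28
halt.

10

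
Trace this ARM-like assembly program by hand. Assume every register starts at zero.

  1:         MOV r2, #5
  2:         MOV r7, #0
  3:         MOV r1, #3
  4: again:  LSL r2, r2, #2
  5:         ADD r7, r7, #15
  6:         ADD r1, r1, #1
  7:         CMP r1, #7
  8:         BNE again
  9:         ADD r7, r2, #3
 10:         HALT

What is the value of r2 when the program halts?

after MOV r2, #5: r2=5
after MOV r7, #0: r7=0
after MOV r1, #3: r1=3
after LSL r2, r2, #2: r2=5<<2=20
after ADD r7, r7, #15: r7=0+15=15
after ADD r1, r1, #1: r1=3+1=4
CMP r1, #7  (cmp 4,7)
BNE again: taken
after LSL r2, r2, #2: r2=20<<2=80
after ADD r7, r7, #15: r7=15+15=30
after ADD r1, r1, #1: r1=4+1=5
CMP r1, #7  (cmp 5,7)
BNE again: taken
after LSL r2, r2, #2: r2=80<<2=320
after ADD r7, r7, #15: r7=30+15=45
after ADD r1, r1, #1: r1=5+1=6
CMP r1, #7  (cmp 6,7)
BNE again: taken
after LSL r2, r2, #2: r2=320<<2=1280
after ADD r7, r7, #15: r7=45+15=60
after ADD r1, r1, #1: r1=6+1=7
CMP r1, #7  (cmp 7,7)
BNE again: not taken
after ADD r7, r2, #3: r7=1280+3=1283
halt.

1280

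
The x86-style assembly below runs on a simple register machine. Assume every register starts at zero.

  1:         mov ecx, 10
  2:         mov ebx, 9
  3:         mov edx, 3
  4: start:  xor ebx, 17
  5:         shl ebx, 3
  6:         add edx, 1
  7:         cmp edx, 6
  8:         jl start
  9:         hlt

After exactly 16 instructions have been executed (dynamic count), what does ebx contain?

mov ecx, 10 → ecx=10
mov ebx, 9 → ebx=9
mov edx, 3 → edx=3
xor ebx, 17 → ebx=9^17=24
shl ebx, 3 → ebx=24<<3=192
add edx, 1 → edx=3+1=4
cmp edx, 6  (cmp 4,6)
jl start: taken
xor ebx, 17 → ebx=192^17=209
shl ebx, 3 → ebx=209<<3=1672
add edx, 1 → edx=4+1=5
cmp edx, 6  (cmp 5,6)
jl start: taken
xor ebx, 17 → ebx=1672^17=1689
shl ebx, 3 → ebx=1689<<3=13512
add edx, 1 → edx=5+1=6
After step 16: ebx = 13512.

13512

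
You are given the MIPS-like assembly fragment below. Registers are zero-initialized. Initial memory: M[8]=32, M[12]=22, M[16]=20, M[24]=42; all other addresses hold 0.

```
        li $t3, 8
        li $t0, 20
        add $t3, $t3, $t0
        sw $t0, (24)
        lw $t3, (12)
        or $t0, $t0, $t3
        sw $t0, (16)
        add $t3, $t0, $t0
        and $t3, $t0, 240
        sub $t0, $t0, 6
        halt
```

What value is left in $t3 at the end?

16

$t3=8
$t0=20
$t3=8+20=28
sw $t0, (24) → M[24]=20
$t3=M[12]=22
$t0=20|22=22
sw $t0, (16) → M[16]=22
$t3=22+22=44
$t3=22&240=16
$t0=22-6=16
halt.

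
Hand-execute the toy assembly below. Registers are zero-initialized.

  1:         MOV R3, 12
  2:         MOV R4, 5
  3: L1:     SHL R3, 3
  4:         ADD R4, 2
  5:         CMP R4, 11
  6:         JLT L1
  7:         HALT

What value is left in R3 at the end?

6144

after MOV R3, 12: R3=12
after MOV R4, 5: R4=5
after SHL R3, 3: R3=12<<3=96
after ADD R4, 2: R4=5+2=7
CMP R4, 11  (cmp 7,11)
JLT L1: taken
after SHL R3, 3: R3=96<<3=768
after ADD R4, 2: R4=7+2=9
CMP R4, 11  (cmp 9,11)
JLT L1: taken
after SHL R3, 3: R3=768<<3=6144
after ADD R4, 2: R4=9+2=11
CMP R4, 11  (cmp 11,11)
JLT L1: not taken
halt.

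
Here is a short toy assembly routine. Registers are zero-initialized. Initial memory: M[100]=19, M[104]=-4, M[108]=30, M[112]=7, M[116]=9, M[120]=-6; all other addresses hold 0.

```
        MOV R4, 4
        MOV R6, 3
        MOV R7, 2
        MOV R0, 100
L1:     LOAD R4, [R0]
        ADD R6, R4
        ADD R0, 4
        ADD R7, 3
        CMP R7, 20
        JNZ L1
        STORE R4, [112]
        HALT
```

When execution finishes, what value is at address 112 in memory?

-6

after MOV R4, 4: R4=4
after MOV R6, 3: R6=3
after MOV R7, 2: R7=2
after MOV R0, 100: R0=100
after LOAD R4, [R0]: R4=M[100]=19
after ADD R6, R4: R6=3+19=22
after ADD R0, 4: R0=100+4=104
after ADD R7, 3: R7=2+3=5
CMP R7, 20  (cmp 5,20)
JNZ L1: taken
after LOAD R4, [R0]: R4=M[104]=-4
after ADD R6, R4: R6=22+(-4)=18
after ADD R0, 4: R0=104+4=108
after ADD R7, 3: R7=5+3=8
CMP R7, 20  (cmp 8,20)
JNZ L1: taken
after LOAD R4, [R0]: R4=M[108]=30
after ADD R6, R4: R6=18+30=48
after ADD R0, 4: R0=108+4=112
after ADD R7, 3: R7=8+3=11
CMP R7, 20  (cmp 11,20)
JNZ L1: taken
after LOAD R4, [R0]: R4=M[112]=7
after ADD R6, R4: R6=48+7=55
after ADD R0, 4: R0=112+4=116
after ADD R7, 3: R7=11+3=14
CMP R7, 20  (cmp 14,20)
JNZ L1: taken
after LOAD R4, [R0]: R4=M[116]=9
after ADD R6, R4: R6=55+9=64
after ADD R0, 4: R0=116+4=120
after ADD R7, 3: R7=14+3=17
CMP R7, 20  (cmp 17,20)
JNZ L1: taken
after LOAD R4, [R0]: R4=M[120]=-6
after ADD R6, R4: R6=64+(-6)=58
after ADD R0, 4: R0=120+4=124
after ADD R7, 3: R7=17+3=20
CMP R7, 20  (cmp 20,20)
JNZ L1: not taken
STORE R4, [112] → M[112]=-6
halt.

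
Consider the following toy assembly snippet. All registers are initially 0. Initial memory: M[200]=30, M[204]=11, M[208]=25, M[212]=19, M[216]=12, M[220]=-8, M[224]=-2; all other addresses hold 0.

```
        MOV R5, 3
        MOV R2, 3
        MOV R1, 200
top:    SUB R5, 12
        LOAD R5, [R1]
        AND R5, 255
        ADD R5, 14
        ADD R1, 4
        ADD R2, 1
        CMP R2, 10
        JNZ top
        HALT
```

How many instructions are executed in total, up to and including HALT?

MOV R5, 3 → R5=3
MOV R2, 3 → R2=3
MOV R1, 200 → R1=200
SUB R5, 12 → R5=3-12=-9
LOAD R5, [R1] → R5=M[200]=30
AND R5, 255 → R5=30&255=30
ADD R5, 14 → R5=30+14=44
ADD R1, 4 → R1=200+4=204
ADD R2, 1 → R2=3+1=4
CMP R2, 10  (cmp 4,10)
JNZ top: taken
SUB R5, 12 → R5=44-12=32
LOAD R5, [R1] → R5=M[204]=11
AND R5, 255 → R5=11&255=11
ADD R5, 14 → R5=11+14=25
ADD R1, 4 → R1=204+4=208
ADD R2, 1 → R2=4+1=5
CMP R2, 10  (cmp 5,10)
JNZ top: taken
SUB R5, 12 → R5=25-12=13
LOAD R5, [R1] → R5=M[208]=25
AND R5, 255 → R5=25&255=25
ADD R5, 14 → R5=25+14=39
ADD R1, 4 → R1=208+4=212
ADD R2, 1 → R2=5+1=6
CMP R2, 10  (cmp 6,10)
JNZ top: taken
SUB R5, 12 → R5=39-12=27
LOAD R5, [R1] → R5=M[212]=19
AND R5, 255 → R5=19&255=19
ADD R5, 14 → R5=19+14=33
ADD R1, 4 → R1=212+4=216
ADD R2, 1 → R2=6+1=7
CMP R2, 10  (cmp 7,10)
JNZ top: taken
SUB R5, 12 → R5=33-12=21
LOAD R5, [R1] → R5=M[216]=12
AND R5, 255 → R5=12&255=12
ADD R5, 14 → R5=12+14=26
ADD R1, 4 → R1=216+4=220
ADD R2, 1 → R2=7+1=8
CMP R2, 10  (cmp 8,10)
JNZ top: taken
SUB R5, 12 → R5=26-12=14
LOAD R5, [R1] → R5=M[220]=-8
AND R5, 255 → R5=(-8)&255=248
ADD R5, 14 → R5=248+14=262
ADD R1, 4 → R1=220+4=224
ADD R2, 1 → R2=8+1=9
CMP R2, 10  (cmp 9,10)
JNZ top: taken
SUB R5, 12 → R5=262-12=250
LOAD R5, [R1] → R5=M[224]=-2
AND R5, 255 → R5=(-2)&255=254
ADD R5, 14 → R5=254+14=268
ADD R1, 4 → R1=224+4=228
ADD R2, 1 → R2=9+1=10
CMP R2, 10  (cmp 10,10)
JNZ top: not taken
halt.
Total executed instructions: 60.

60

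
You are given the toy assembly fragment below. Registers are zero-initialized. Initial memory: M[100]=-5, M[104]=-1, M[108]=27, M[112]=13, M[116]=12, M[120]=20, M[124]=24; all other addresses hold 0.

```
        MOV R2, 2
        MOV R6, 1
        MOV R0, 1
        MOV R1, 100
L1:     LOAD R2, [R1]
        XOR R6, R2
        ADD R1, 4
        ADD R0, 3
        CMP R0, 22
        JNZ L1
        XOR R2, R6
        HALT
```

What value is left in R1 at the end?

R2=2
R6=1
R0=1
R1=100
R2=M[100]=-5
R6=1^(-5)=-6
R1=100+4=104
R0=1+3=4
CMP R0, 22  (cmp 4,22)
JNZ L1: taken
R2=M[104]=-1
R6=(-6)^(-1)=5
R1=104+4=108
R0=4+3=7
CMP R0, 22  (cmp 7,22)
JNZ L1: taken
R2=M[108]=27
R6=5^27=30
R1=108+4=112
R0=7+3=10
CMP R0, 22  (cmp 10,22)
JNZ L1: taken
R2=M[112]=13
R6=30^13=19
R1=112+4=116
R0=10+3=13
CMP R0, 22  (cmp 13,22)
JNZ L1: taken
R2=M[116]=12
R6=19^12=31
R1=116+4=120
R0=13+3=16
CMP R0, 22  (cmp 16,22)
JNZ L1: taken
R2=M[120]=20
R6=31^20=11
R1=120+4=124
R0=16+3=19
CMP R0, 22  (cmp 19,22)
JNZ L1: taken
R2=M[124]=24
R6=11^24=19
R1=124+4=128
R0=19+3=22
CMP R0, 22  (cmp 22,22)
JNZ L1: not taken
R2=24^19=11
halt.

128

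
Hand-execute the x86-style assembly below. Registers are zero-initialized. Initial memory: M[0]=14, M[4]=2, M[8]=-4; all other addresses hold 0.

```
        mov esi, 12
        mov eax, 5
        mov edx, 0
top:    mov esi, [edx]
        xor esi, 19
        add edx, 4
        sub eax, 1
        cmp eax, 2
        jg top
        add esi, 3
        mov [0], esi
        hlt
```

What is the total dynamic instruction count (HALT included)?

after mov esi, 12: esi=12
after mov eax, 5: eax=5
after mov edx, 0: edx=0
after mov esi, [edx]: esi=M[0]=14
after xor esi, 19: esi=14^19=29
after add edx, 4: edx=0+4=4
after sub eax, 1: eax=5-1=4
cmp eax, 2  (cmp 4,2)
jg top: taken
after mov esi, [edx]: esi=M[4]=2
after xor esi, 19: esi=2^19=17
after add edx, 4: edx=4+4=8
after sub eax, 1: eax=4-1=3
cmp eax, 2  (cmp 3,2)
jg top: taken
after mov esi, [edx]: esi=M[8]=-4
after xor esi, 19: esi=(-4)^19=-17
after add edx, 4: edx=8+4=12
after sub eax, 1: eax=3-1=2
cmp eax, 2  (cmp 2,2)
jg top: not taken
after add esi, 3: esi=(-17)+3=-14
mov [0], esi → M[0]=-14
halt.
Total executed instructions: 24.

24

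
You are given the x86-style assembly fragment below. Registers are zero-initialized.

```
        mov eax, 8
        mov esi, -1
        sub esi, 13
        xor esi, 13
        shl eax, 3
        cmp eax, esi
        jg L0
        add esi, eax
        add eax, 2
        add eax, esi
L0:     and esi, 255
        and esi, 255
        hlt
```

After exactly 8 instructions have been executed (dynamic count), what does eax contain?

eax=8
esi=-1
esi=(-1)-13=-14
esi=(-14)^13=-1
eax=8<<3=64
cmp eax, esi  (cmp 64,-1)
jg L0: taken
esi=(-1)&255=255
After step 8: eax = 64.

64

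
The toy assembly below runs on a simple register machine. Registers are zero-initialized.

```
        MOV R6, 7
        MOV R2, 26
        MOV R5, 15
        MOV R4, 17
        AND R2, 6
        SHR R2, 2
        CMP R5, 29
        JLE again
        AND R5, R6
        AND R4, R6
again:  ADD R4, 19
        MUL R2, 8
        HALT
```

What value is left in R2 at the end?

R6=7
R2=26
R5=15
R4=17
R2=26&6=2
R2=2>>2=0
CMP R5, 29  (cmp 15,29)
JLE again: taken
R4=17+19=36
R2=0*8=0
halt.

0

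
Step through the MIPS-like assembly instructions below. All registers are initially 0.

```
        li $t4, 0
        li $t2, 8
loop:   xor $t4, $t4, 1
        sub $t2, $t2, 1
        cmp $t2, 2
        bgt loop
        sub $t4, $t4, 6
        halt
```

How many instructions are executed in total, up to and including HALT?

28

after li $t4, 0: $t4=0
after li $t2, 8: $t2=8
after xor $t4, $t4, 1: $t4=0^1=1
after sub $t2, $t2, 1: $t2=8-1=7
cmp $t2, 2  (cmp 7,2)
bgt loop: taken
after xor $t4, $t4, 1: $t4=1^1=0
after sub $t2, $t2, 1: $t2=7-1=6
cmp $t2, 2  (cmp 6,2)
bgt loop: taken
after xor $t4, $t4, 1: $t4=0^1=1
after sub $t2, $t2, 1: $t2=6-1=5
cmp $t2, 2  (cmp 5,2)
bgt loop: taken
after xor $t4, $t4, 1: $t4=1^1=0
after sub $t2, $t2, 1: $t2=5-1=4
cmp $t2, 2  (cmp 4,2)
bgt loop: taken
after xor $t4, $t4, 1: $t4=0^1=1
after sub $t2, $t2, 1: $t2=4-1=3
cmp $t2, 2  (cmp 3,2)
bgt loop: taken
after xor $t4, $t4, 1: $t4=1^1=0
after sub $t2, $t2, 1: $t2=3-1=2
cmp $t2, 2  (cmp 2,2)
bgt loop: not taken
after sub $t4, $t4, 6: $t4=0-6=-6
halt.
Total executed instructions: 28.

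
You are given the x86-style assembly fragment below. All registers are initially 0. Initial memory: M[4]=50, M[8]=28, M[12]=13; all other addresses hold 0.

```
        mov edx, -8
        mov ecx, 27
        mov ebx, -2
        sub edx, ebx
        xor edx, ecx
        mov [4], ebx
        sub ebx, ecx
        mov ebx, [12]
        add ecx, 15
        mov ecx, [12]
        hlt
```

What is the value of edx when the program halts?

mov edx, -8 → edx=-8
mov ecx, 27 → ecx=27
mov ebx, -2 → ebx=-2
sub edx, ebx → edx=(-8)-(-2)=-6
xor edx, ecx → edx=(-6)^27=-31
mov [4], ebx → M[4]=-2
sub ebx, ecx → ebx=(-2)-27=-29
mov ebx, [12] → ebx=M[12]=13
add ecx, 15 → ecx=27+15=42
mov ecx, [12] → ecx=M[12]=13
halt.

-31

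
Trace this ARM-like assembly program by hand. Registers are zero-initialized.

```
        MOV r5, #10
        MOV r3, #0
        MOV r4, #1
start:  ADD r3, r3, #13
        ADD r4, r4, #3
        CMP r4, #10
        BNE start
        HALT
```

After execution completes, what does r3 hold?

r5=10
r3=0
r4=1
r3=0+13=13
r4=1+3=4
CMP r4, #10  (cmp 4,10)
BNE start: taken
r3=13+13=26
r4=4+3=7
CMP r4, #10  (cmp 7,10)
BNE start: taken
r3=26+13=39
r4=7+3=10
CMP r4, #10  (cmp 10,10)
BNE start: not taken
halt.

39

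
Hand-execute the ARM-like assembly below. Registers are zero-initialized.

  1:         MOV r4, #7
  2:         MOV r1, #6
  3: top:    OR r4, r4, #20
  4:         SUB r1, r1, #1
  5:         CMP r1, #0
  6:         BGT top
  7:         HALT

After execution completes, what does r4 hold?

after MOV r4, #7: r4=7
after MOV r1, #6: r1=6
after OR r4, r4, #20: r4=7|20=23
after SUB r1, r1, #1: r1=6-1=5
CMP r1, #0  (cmp 5,0)
BGT top: taken
after OR r4, r4, #20: r4=23|20=23
after SUB r1, r1, #1: r1=5-1=4
CMP r1, #0  (cmp 4,0)
BGT top: taken
after OR r4, r4, #20: r4=23|20=23
after SUB r1, r1, #1: r1=4-1=3
CMP r1, #0  (cmp 3,0)
BGT top: taken
after OR r4, r4, #20: r4=23|20=23
after SUB r1, r1, #1: r1=3-1=2
CMP r1, #0  (cmp 2,0)
BGT top: taken
after OR r4, r4, #20: r4=23|20=23
after SUB r1, r1, #1: r1=2-1=1
CMP r1, #0  (cmp 1,0)
BGT top: taken
after OR r4, r4, #20: r4=23|20=23
after SUB r1, r1, #1: r1=1-1=0
CMP r1, #0  (cmp 0,0)
BGT top: not taken
halt.

23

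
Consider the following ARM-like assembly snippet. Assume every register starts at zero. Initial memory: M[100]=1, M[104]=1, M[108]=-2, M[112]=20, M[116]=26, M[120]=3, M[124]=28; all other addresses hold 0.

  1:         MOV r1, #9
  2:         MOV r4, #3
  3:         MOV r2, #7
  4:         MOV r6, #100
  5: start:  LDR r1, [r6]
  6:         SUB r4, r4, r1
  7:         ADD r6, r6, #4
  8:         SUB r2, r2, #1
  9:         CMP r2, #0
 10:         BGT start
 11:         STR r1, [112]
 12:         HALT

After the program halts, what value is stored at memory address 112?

MOV r1, #9 → r1=9
MOV r4, #3 → r4=3
MOV r2, #7 → r2=7
MOV r6, #100 → r6=100
LDR r1, [r6] → r1=M[100]=1
SUB r4, r4, r1 → r4=3-1=2
ADD r6, r6, #4 → r6=100+4=104
SUB r2, r2, #1 → r2=7-1=6
CMP r2, #0  (cmp 6,0)
BGT start: taken
LDR r1, [r6] → r1=M[104]=1
SUB r4, r4, r1 → r4=2-1=1
ADD r6, r6, #4 → r6=104+4=108
SUB r2, r2, #1 → r2=6-1=5
CMP r2, #0  (cmp 5,0)
BGT start: taken
LDR r1, [r6] → r1=M[108]=-2
SUB r4, r4, r1 → r4=1-(-2)=3
ADD r6, r6, #4 → r6=108+4=112
SUB r2, r2, #1 → r2=5-1=4
CMP r2, #0  (cmp 4,0)
BGT start: taken
LDR r1, [r6] → r1=M[112]=20
SUB r4, r4, r1 → r4=3-20=-17
ADD r6, r6, #4 → r6=112+4=116
SUB r2, r2, #1 → r2=4-1=3
CMP r2, #0  (cmp 3,0)
BGT start: taken
LDR r1, [r6] → r1=M[116]=26
SUB r4, r4, r1 → r4=(-17)-26=-43
ADD r6, r6, #4 → r6=116+4=120
SUB r2, r2, #1 → r2=3-1=2
CMP r2, #0  (cmp 2,0)
BGT start: taken
LDR r1, [r6] → r1=M[120]=3
SUB r4, r4, r1 → r4=(-43)-3=-46
ADD r6, r6, #4 → r6=120+4=124
SUB r2, r2, #1 → r2=2-1=1
CMP r2, #0  (cmp 1,0)
BGT start: taken
LDR r1, [r6] → r1=M[124]=28
SUB r4, r4, r1 → r4=(-46)-28=-74
ADD r6, r6, #4 → r6=124+4=128
SUB r2, r2, #1 → r2=1-1=0
CMP r2, #0  (cmp 0,0)
BGT start: not taken
STR r1, [112] → M[112]=28
halt.

28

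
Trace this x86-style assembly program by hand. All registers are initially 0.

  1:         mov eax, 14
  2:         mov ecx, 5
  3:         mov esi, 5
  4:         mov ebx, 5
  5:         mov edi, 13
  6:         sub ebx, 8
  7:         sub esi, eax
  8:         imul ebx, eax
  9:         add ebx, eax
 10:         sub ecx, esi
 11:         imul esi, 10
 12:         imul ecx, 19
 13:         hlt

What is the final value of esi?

after mov eax, 14: eax=14
after mov ecx, 5: ecx=5
after mov esi, 5: esi=5
after mov ebx, 5: ebx=5
after mov edi, 13: edi=13
after sub ebx, 8: ebx=5-8=-3
after sub esi, eax: esi=5-14=-9
after imul ebx, eax: ebx=(-3)*14=-42
after add ebx, eax: ebx=(-42)+14=-28
after sub ecx, esi: ecx=5-(-9)=14
after imul esi, 10: esi=(-9)*10=-90
after imul ecx, 19: ecx=14*19=266
halt.

-90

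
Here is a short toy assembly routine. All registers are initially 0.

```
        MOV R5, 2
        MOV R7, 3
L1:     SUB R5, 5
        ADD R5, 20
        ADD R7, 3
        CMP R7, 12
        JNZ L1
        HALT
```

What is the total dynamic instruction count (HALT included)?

after MOV R5, 2: R5=2
after MOV R7, 3: R7=3
after SUB R5, 5: R5=2-5=-3
after ADD R5, 20: R5=(-3)+20=17
after ADD R7, 3: R7=3+3=6
CMP R7, 12  (cmp 6,12)
JNZ L1: taken
after SUB R5, 5: R5=17-5=12
after ADD R5, 20: R5=12+20=32
after ADD R7, 3: R7=6+3=9
CMP R7, 12  (cmp 9,12)
JNZ L1: taken
after SUB R5, 5: R5=32-5=27
after ADD R5, 20: R5=27+20=47
after ADD R7, 3: R7=9+3=12
CMP R7, 12  (cmp 12,12)
JNZ L1: not taken
halt.
Total executed instructions: 18.

18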